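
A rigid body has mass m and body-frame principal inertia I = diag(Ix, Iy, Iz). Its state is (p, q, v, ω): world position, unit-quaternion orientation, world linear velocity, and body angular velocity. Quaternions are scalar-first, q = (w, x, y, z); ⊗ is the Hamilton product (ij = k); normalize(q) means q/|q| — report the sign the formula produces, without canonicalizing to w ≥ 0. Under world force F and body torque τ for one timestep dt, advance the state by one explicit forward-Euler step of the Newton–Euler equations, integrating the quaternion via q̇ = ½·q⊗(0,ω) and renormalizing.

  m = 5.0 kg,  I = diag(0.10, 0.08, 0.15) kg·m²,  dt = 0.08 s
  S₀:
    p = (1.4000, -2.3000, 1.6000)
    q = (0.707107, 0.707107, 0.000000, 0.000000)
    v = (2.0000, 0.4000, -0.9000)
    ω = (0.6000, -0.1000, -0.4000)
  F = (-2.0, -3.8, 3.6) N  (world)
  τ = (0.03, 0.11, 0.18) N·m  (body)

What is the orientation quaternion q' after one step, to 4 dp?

q' = (0.6898, 0.7238, 0.0085, -0.0141)

2q̇ = q⊗(0,ω) = (-0.4242642, 0.4242642, 0.2121321, -0.3535535)
updated quaternion q' = (0.6898, 0.7238, 0.0085, -0.0141)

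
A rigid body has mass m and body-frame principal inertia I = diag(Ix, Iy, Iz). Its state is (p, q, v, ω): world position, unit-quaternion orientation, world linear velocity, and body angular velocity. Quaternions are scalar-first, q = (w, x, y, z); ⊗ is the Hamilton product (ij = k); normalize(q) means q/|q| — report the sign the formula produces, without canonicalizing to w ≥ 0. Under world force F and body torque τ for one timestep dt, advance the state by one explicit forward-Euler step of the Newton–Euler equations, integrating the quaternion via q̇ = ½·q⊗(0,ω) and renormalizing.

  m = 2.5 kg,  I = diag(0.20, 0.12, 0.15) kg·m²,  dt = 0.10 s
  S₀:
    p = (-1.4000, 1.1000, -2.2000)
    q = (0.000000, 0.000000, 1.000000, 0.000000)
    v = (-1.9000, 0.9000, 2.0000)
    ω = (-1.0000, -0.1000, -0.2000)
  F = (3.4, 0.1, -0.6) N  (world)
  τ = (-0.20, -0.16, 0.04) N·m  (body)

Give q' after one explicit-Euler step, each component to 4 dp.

Hamilton product q⊗(0,ω) = (0.1000000, -0.2000000, 0.0000000, 1.0000000)
q + ½dt·q⊗(0,ω), renormalized = (0.0050, -0.0100, 0.9987, 0.0499)

q' = (0.0050, -0.0100, 0.9987, 0.0499)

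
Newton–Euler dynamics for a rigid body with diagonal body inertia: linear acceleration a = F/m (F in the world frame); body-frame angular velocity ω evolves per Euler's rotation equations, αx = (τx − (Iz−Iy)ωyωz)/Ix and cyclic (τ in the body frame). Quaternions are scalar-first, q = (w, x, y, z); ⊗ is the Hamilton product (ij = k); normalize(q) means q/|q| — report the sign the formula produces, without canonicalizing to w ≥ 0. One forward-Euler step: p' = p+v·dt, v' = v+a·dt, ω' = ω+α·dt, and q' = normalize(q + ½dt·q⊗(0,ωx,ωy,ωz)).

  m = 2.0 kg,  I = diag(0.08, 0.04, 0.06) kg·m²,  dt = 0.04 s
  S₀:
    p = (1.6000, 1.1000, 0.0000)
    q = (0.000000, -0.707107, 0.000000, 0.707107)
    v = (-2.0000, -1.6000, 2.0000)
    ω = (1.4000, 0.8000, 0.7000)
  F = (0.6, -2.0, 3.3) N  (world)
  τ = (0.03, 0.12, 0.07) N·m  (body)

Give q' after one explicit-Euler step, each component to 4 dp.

2q̇ = q⊗(0,ω) = (0.4949749, -0.5656856, 1.4849247, -0.5656856)
updated quaternion q' = (0.0099, -0.7180, 0.0297, 0.6954)

q' = (0.0099, -0.7180, 0.0297, 0.6954)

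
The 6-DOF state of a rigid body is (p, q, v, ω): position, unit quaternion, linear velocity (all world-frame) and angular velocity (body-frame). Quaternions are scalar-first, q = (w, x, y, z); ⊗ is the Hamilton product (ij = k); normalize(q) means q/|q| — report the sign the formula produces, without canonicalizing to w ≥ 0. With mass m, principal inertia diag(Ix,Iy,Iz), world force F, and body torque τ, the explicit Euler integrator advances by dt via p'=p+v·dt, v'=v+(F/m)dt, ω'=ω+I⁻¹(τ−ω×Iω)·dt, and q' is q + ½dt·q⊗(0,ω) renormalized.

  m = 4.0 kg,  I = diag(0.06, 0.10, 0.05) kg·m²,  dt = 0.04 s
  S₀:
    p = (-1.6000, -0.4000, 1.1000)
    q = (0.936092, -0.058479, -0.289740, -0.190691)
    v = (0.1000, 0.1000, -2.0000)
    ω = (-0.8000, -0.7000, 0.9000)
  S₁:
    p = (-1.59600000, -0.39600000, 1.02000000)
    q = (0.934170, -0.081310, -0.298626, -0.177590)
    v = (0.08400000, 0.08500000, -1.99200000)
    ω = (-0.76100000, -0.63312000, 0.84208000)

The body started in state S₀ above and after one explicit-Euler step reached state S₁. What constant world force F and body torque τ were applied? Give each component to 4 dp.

v₁ − v₀ = (-0.01600000, -0.01500000, 0.00800000)
m·(v₁−v₀)/dt = (-1.6000, -1.5000, 0.8000)
Δω = ω₁−ω₀ = (0.03900000, 0.06688000, -0.05792000)
gyro term ω₀×Iω₀ = (0.0315, -0.0072, 0.0224)
τ = I·(Δω/dt) + ω₀×(Iω₀) = (0.0900, 0.1600, -0.0500)

F = (-1.6000, -1.5000, 0.8000)
τ = (0.0900, 0.1600, -0.0500)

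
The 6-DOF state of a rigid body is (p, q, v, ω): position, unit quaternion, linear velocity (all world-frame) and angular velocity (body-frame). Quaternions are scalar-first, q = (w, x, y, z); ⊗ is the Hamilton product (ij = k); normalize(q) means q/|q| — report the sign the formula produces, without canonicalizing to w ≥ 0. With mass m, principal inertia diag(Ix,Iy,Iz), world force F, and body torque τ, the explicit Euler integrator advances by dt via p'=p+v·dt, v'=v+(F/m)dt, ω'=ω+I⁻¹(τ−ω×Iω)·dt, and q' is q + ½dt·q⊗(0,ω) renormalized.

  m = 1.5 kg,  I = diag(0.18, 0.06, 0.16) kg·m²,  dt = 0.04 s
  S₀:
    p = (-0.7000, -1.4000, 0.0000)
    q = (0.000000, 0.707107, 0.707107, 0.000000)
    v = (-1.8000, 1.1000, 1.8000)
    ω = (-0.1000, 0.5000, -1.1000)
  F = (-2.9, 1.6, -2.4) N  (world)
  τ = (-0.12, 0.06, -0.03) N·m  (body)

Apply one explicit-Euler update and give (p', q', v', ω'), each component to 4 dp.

(τ − ω×Iω)/I = (-0.3611, 0.9633, -0.2250)
ω + α·dt = (-0.1144, 0.5385, -1.1090)
2q̇ = q⊗(0,ω) = (-0.2828428, -0.7778177, 0.7778177, 0.4242642)
q + ½dt·q⊗(0,ω), renormalized = (-0.0057, 0.6913, 0.7225, 0.0085)
p + v·dt = (-0.7720, -1.3560, 0.0720)
v' = v + a·dt = (-1.8773, 1.1427, 1.7360)

p' = (-0.7720, -1.3560, 0.0720)
q' = (-0.0057, 0.6913, 0.7225, 0.0085)
v' = (-1.8773, 1.1427, 1.7360)
ω' = (-0.1144, 0.5385, -1.1090)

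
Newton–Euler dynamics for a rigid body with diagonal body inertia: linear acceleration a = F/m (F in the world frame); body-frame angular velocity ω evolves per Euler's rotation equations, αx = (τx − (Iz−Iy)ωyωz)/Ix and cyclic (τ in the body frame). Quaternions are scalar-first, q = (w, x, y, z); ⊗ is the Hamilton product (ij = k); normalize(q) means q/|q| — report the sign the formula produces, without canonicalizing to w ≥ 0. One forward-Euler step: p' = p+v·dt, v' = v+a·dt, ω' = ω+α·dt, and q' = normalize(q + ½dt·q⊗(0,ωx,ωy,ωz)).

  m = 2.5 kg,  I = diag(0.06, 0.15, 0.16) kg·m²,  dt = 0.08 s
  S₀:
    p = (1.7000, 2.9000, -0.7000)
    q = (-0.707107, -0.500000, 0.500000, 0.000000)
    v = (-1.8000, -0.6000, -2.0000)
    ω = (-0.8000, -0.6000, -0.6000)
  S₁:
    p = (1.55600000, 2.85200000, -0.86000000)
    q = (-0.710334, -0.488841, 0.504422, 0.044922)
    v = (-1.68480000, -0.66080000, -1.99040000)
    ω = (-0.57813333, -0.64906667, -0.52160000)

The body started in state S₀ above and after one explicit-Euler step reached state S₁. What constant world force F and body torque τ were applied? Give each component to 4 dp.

velocity change Δv = (0.11520000, -0.06080000, 0.00960000)
m·(v₁−v₀)/dt = (3.6000, -1.9000, 0.3000)
Δω = ω₁−ω₀ = (0.22186667, -0.04906667, 0.07840000)
τ = I·(Δω/dt) + ω₀×(Iω₀) = (0.1700, -0.1400, 0.2000)

F = (3.6000, -1.9000, 0.3000)
τ = (0.1700, -0.1400, 0.2000)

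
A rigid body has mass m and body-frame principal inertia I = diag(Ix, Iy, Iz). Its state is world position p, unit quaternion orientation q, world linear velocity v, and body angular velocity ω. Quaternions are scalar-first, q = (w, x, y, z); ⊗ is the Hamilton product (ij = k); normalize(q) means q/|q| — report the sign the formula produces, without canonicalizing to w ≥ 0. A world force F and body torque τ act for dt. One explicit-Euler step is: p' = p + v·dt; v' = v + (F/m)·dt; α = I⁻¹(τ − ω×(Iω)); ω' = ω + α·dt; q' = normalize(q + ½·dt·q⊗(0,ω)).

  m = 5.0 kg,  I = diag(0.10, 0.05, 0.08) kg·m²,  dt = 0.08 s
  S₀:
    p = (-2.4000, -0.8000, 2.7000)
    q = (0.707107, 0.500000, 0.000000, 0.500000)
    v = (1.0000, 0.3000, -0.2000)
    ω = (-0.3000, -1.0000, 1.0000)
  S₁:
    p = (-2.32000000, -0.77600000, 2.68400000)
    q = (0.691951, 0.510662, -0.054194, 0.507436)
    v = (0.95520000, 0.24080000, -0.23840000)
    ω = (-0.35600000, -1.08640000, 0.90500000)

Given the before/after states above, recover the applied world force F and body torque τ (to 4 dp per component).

rate change Δω = (-0.05600000, -0.08640000, -0.09500000)
precession coupling = (-0.0300, -0.0060, -0.0150)
applied torque τ = (-0.1000, -0.0600, -0.1100)
v₁ − v₀ = (-0.04480000, -0.05920000, -0.03840000)
applied force F = (-2.8000, -3.7000, -2.4000)

F = (-2.8000, -3.7000, -2.4000)
τ = (-0.1000, -0.0600, -0.1100)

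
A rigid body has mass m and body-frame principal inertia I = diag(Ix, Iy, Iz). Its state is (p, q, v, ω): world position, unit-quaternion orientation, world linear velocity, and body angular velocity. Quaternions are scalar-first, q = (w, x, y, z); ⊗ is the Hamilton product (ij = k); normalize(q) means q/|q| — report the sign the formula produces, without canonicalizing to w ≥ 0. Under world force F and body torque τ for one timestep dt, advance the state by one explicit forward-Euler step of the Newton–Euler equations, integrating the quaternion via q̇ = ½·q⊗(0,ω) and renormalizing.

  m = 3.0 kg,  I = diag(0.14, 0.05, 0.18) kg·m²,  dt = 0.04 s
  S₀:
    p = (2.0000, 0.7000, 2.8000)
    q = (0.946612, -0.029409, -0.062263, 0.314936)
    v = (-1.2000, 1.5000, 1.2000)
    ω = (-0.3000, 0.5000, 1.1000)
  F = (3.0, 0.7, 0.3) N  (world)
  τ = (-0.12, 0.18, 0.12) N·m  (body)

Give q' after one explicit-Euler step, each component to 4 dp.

Hamilton product q⊗(0,ω) = (-0.3241208, -0.5099409, 0.4111751, 1.0078898)
updated quaternion q' = (0.9398, -0.0396, -0.0540, 0.3350)

q' = (0.9398, -0.0396, -0.0540, 0.3350)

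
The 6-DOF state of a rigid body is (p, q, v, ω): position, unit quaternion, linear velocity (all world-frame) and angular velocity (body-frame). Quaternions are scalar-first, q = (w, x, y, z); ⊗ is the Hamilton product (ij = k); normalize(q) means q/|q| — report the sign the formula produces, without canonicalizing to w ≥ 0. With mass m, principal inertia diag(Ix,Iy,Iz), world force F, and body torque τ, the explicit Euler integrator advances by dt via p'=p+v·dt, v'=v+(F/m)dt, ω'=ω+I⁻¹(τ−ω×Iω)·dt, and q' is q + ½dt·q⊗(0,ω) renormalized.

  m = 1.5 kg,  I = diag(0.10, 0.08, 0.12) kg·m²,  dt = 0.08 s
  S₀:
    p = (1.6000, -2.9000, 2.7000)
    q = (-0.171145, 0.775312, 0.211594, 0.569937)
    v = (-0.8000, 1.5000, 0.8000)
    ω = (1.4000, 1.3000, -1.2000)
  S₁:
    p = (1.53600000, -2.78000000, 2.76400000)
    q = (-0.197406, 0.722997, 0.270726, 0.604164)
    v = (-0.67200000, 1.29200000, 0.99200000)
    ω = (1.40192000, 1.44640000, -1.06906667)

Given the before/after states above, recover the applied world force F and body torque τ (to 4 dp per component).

rate change Δω = (0.00192000, 0.14640000, 0.13093333)
applied torque τ = (-0.0600, 0.1800, 0.1600)
v₁ − v₀ = (0.12800000, -0.20800000, 0.19200000)
F = m·Δv/dt = (2.4000, -3.9000, 3.6000)

F = (2.4000, -3.9000, 3.6000)
τ = (-0.0600, 0.1800, 0.1600)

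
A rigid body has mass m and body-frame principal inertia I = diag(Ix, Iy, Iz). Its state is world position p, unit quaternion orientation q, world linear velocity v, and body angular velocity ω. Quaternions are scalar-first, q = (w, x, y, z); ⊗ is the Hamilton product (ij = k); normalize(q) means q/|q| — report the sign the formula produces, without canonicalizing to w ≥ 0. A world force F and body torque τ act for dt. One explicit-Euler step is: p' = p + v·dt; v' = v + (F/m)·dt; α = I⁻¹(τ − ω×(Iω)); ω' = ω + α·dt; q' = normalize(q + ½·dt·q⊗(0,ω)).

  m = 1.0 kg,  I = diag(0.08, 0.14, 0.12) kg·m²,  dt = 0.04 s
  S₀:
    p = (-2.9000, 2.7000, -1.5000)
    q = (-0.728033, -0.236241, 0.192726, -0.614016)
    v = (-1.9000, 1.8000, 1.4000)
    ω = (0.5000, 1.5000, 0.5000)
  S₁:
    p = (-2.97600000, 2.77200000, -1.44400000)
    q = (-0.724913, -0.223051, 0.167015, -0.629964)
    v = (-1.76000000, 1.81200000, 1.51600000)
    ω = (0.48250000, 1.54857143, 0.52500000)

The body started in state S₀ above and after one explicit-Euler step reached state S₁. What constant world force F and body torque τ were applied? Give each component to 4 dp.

F = (3.5000, 0.3000, 2.9000)
τ = (-0.0500, 0.1600, 0.1200)

rate change Δω = (-0.01750000, 0.04857143, 0.02500000)
I·α + gyro = (-0.0500, 0.1600, 0.1200)
velocity change Δv = (0.14000000, 0.01200000, 0.11600000)
applied force F = (3.5000, 0.3000, 2.9000)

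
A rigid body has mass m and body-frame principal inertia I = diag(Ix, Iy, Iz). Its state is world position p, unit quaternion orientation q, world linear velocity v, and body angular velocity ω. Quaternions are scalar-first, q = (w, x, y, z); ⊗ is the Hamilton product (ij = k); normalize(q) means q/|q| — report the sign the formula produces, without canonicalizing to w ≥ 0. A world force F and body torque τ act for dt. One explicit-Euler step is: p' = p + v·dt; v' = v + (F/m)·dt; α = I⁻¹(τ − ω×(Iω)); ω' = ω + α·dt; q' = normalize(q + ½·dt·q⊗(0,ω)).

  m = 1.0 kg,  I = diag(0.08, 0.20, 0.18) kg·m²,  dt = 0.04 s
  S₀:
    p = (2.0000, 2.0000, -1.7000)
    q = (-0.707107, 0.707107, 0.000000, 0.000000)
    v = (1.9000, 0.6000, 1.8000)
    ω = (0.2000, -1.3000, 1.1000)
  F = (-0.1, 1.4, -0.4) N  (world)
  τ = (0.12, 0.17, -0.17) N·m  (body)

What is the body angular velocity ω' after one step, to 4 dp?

α = I⁻¹(τ − ω×Iω) = (1.1425, 0.9600, -0.7711)
ω + α·dt = (0.2457, -1.2616, 1.0692)

ω' = (0.2457, -1.2616, 1.0692)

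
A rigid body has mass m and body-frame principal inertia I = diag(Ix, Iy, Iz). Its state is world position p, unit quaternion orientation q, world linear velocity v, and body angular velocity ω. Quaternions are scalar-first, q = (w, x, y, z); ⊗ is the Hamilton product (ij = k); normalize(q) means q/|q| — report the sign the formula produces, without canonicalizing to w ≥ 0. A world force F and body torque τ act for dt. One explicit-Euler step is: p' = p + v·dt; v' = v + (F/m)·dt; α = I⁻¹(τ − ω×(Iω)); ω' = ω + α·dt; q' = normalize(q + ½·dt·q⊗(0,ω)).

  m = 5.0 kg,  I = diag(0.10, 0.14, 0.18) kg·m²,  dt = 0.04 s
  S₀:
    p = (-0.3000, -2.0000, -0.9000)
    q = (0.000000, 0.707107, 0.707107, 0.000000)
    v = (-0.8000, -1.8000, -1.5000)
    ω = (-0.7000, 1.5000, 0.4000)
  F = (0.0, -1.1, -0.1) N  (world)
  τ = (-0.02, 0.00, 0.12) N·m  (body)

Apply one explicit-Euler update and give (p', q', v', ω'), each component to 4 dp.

p' = (-0.3320, -2.0720, -0.9600)
q' = (-0.0113, 0.7124, 0.7010, 0.0311)
v' = (-0.8000, -1.8088, -1.5008)
ω' = (-0.7176, 1.4936, 0.4360)

gyro term ω×Iω = (0.0240, 0.0224, -0.0420)
α = I⁻¹(τ − ω×Iω) = (-0.4400, -0.1600, 0.9000)
new body rate ω' = (-0.7176, 1.4936, 0.4360)
2q̇ = q⊗(0,ω) = (-0.5656856, 0.2828428, -0.2828428, 1.5556354)
q' = normalize(q + ½dt·q⊗(0,ω)) = (-0.0113, 0.7124, 0.7010, 0.0311)
p + v·dt = (-0.3320, -2.0720, -0.9600)
new velocity v' = (-0.8000, -1.8088, -1.5008)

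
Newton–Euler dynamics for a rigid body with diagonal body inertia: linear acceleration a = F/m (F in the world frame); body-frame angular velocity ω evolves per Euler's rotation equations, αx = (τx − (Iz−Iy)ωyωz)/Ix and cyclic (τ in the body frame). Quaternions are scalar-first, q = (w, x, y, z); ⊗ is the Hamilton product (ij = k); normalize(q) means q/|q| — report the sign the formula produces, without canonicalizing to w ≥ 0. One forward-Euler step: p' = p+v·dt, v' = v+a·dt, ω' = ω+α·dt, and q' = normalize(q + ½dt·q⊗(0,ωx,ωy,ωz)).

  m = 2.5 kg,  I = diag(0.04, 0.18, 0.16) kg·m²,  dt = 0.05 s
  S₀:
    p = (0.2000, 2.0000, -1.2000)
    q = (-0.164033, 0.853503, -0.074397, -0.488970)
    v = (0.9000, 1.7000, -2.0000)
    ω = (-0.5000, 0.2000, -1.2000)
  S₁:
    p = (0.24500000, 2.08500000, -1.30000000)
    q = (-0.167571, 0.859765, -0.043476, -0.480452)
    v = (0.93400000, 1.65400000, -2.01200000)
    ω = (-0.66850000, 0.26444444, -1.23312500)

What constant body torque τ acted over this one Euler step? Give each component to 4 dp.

τ = (-0.1300, 0.1600, -0.1200)

ω₁ − ω₀ = (-0.16850000, 0.06444444, -0.03312500)
τ = I·(Δω/dt) + ω₀×(Iω₀) = (-0.1300, 0.1600, -0.1200)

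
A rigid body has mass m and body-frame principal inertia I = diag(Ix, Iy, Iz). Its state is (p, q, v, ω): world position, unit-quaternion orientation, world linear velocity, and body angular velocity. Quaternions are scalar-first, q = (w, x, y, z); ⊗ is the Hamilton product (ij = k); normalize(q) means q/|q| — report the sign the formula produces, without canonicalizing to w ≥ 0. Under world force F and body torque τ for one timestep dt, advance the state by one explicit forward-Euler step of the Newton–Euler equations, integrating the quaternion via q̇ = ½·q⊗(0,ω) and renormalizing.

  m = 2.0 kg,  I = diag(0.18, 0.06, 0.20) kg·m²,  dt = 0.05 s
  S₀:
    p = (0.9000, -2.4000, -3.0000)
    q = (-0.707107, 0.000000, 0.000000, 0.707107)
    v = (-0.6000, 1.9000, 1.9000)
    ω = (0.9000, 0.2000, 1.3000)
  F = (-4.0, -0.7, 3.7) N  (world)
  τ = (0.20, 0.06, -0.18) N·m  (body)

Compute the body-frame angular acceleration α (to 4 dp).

gyro term ω×Iω = (0.0364, -0.0234, -0.0216)
angular accel α = (0.9089, 1.3900, -0.7920)

α = (0.9089, 1.3900, -0.7920)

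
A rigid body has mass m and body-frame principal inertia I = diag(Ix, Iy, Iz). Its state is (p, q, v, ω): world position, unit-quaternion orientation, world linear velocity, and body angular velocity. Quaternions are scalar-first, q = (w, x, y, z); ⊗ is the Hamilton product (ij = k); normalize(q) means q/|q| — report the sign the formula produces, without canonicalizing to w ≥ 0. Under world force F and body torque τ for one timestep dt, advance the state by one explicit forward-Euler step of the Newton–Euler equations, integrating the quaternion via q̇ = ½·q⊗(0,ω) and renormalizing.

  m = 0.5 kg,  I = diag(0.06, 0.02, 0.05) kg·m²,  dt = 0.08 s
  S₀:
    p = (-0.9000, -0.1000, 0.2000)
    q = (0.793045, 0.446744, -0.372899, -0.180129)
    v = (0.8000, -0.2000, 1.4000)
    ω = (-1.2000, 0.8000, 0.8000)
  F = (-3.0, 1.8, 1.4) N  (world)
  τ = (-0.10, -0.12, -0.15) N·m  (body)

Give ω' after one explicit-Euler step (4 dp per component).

α = I⁻¹(τ − ω×Iω) = (-1.9867, -5.5200, -3.7680)
ω' = ω + α·dt = (-1.3589, 0.3584, 0.4986)

ω' = (-1.3589, 0.3584, 0.4986)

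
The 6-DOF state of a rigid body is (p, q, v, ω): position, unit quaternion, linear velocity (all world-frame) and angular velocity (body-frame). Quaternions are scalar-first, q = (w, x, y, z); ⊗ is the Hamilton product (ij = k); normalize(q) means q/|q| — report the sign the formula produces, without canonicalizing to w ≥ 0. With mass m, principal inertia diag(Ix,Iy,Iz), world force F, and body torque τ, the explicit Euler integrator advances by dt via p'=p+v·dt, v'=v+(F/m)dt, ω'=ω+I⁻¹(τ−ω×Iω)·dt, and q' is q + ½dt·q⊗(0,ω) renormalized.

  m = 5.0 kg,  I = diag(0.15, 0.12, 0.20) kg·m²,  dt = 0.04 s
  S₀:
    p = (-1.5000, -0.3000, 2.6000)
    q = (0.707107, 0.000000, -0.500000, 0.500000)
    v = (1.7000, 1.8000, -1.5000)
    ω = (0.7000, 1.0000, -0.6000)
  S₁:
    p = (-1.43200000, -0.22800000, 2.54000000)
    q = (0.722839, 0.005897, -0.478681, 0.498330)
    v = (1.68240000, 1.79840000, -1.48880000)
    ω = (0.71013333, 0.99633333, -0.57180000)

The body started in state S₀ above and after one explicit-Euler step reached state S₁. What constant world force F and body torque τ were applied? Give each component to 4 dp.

F = (-2.2000, -0.2000, 1.4000)
τ = (-0.0100, 0.0100, 0.1200)

ω₁ − ω₀ = (0.01013333, -0.00366667, 0.02820000)
applied torque τ = (-0.0100, 0.0100, 0.1200)
velocity change Δv = (-0.01760000, -0.00160000, 0.01120000)
m·(v₁−v₀)/dt = (-2.2000, -0.2000, 1.4000)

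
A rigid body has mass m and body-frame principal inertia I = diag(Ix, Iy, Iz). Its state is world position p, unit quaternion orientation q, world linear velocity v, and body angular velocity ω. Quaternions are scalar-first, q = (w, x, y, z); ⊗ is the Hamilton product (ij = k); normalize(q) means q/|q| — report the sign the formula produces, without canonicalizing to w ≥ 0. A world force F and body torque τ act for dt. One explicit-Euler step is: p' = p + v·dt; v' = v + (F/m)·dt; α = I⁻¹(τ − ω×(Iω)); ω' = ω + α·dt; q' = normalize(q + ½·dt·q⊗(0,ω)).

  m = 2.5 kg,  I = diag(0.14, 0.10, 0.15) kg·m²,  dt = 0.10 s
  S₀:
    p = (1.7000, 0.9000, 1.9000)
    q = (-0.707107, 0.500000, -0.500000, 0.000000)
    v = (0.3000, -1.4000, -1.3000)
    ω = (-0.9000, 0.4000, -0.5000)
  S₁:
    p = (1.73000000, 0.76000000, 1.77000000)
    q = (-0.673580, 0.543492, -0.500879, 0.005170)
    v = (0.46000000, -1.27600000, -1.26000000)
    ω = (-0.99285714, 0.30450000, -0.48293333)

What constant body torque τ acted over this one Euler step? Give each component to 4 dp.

ω₁ − ω₀ = (-0.09285714, -0.09550000, 0.01706667)
gyro term ω₀×Iω₀ = (-0.0100, -0.0045, 0.0144)
applied torque τ = (-0.1400, -0.1000, 0.0400)

τ = (-0.1400, -0.1000, 0.0400)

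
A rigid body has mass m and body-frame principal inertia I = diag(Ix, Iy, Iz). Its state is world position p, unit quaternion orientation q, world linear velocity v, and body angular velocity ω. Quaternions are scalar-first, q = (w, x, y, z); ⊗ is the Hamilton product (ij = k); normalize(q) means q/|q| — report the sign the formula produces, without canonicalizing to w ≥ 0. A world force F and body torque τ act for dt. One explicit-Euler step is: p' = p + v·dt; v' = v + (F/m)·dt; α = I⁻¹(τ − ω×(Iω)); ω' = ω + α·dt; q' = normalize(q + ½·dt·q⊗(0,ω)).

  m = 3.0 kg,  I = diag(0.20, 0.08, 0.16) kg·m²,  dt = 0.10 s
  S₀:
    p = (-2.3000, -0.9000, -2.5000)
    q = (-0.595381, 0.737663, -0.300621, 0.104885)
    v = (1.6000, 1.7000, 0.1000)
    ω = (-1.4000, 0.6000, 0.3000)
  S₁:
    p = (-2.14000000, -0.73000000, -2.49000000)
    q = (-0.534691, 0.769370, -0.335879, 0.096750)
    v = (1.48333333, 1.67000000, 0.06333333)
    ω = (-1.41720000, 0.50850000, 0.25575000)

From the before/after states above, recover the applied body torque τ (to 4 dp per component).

ω₁ − ω₀ = (-0.01720000, -0.09150000, -0.04425000)
gyro term ω₀×Iω₀ = (0.0144, -0.0168, 0.1008)
applied torque τ = (-0.0200, -0.0900, 0.0300)

τ = (-0.0200, -0.0900, 0.0300)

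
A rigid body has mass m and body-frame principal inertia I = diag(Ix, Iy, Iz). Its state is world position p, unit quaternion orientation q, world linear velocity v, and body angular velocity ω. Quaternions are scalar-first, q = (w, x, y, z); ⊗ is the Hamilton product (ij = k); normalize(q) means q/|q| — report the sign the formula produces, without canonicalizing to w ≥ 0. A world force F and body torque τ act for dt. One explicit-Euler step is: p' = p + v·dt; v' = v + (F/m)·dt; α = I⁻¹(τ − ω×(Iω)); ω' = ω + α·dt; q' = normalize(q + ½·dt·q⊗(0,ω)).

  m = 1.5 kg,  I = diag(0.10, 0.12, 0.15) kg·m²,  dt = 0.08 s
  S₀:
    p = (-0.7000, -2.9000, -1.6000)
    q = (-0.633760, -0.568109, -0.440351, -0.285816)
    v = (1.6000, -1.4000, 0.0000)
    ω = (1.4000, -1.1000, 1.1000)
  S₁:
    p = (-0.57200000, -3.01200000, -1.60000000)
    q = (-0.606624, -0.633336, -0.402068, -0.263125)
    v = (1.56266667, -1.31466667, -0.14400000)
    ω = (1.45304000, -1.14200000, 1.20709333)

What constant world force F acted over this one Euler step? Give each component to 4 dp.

F = (-0.7000, 1.6000, -2.7000)

velocity change Δv = (-0.03733333, 0.08533333, -0.14400000)
applied force F = (-0.7000, 1.6000, -2.7000)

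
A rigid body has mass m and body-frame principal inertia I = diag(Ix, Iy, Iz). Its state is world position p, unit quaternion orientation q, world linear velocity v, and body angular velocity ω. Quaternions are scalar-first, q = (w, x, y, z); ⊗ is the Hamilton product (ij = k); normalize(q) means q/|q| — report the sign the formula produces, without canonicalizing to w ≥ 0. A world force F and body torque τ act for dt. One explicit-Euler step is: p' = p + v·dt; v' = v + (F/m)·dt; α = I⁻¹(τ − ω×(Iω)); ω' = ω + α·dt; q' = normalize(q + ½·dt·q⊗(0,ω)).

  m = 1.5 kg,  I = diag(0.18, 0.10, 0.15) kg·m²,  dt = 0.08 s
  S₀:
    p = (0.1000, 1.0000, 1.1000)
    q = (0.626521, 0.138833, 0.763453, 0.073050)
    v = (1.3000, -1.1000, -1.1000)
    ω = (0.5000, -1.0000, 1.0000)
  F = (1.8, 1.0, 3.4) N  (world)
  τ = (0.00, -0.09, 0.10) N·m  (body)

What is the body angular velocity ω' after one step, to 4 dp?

gyro term ω×Iω = (-0.0500, 0.0150, 0.0400)
α = I⁻¹(τ − ω×Iω) = (0.2778, -1.0500, 0.4000)
ω' = ω + α·dt = (0.5222, -1.0840, 1.0320)

ω' = (0.5222, -1.0840, 1.0320)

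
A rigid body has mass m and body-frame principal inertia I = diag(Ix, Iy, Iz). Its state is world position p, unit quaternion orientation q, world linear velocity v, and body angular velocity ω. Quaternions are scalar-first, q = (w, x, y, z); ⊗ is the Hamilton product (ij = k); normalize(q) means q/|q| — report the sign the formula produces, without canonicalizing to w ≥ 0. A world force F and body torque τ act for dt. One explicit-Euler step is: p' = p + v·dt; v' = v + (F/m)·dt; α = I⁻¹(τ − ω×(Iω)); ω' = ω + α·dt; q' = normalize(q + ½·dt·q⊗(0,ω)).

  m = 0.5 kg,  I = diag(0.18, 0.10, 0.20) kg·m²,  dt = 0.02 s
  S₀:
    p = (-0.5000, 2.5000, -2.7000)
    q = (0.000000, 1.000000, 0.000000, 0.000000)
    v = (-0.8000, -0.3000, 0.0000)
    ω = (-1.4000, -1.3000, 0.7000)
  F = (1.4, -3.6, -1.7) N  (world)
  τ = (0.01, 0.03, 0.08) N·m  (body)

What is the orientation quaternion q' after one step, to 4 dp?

2q̇ = q⊗(0,ω) = (1.4000000, 0.0000000, -0.7000000, -1.3000000)
q' = normalize(q + ½dt·q⊗(0,ω)) = (0.0140, 0.9998, -0.0070, -0.0130)

q' = (0.0140, 0.9998, -0.0070, -0.0130)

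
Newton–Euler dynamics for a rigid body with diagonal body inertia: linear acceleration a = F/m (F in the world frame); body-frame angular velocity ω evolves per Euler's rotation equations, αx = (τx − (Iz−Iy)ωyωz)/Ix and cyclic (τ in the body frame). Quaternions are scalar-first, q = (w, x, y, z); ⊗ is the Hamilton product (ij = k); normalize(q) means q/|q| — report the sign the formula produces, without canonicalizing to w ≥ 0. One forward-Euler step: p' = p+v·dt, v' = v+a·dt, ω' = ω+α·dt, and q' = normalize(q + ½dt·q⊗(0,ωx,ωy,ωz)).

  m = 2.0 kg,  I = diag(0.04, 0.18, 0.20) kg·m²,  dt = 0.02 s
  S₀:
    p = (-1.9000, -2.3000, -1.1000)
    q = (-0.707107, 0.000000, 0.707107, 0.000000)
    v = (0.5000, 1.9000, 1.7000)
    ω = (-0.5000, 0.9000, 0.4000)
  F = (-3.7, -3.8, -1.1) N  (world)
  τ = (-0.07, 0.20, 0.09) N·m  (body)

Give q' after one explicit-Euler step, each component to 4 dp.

2q̇ = q⊗(0,ω) = (-0.6363963, 0.6363963, -0.6363963, 0.0707107)
updated quaternion q' = (-0.7134, 0.0064, 0.7007, 0.0007)

q' = (-0.7134, 0.0064, 0.7007, 0.0007)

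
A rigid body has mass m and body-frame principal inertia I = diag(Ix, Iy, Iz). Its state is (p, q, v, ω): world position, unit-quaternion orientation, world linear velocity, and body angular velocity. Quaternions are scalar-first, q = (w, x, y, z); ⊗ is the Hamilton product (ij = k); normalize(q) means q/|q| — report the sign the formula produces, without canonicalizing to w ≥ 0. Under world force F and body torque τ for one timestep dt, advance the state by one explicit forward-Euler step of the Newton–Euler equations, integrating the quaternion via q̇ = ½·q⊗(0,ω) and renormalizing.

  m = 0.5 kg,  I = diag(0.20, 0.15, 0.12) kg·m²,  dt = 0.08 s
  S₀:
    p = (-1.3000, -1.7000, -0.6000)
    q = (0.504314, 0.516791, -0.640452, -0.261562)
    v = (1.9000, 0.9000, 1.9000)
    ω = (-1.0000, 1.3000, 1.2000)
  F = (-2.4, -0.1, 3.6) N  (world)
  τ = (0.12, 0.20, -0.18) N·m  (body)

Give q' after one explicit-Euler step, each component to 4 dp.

q' = (0.5690, 0.4779, -0.6265, -0.2353)

2q̇ = q⊗(0,ω) = (1.6632530, -0.9328258, 0.2970210, 0.6365531)
q' = normalize(q + ½dt·q⊗(0,ω)) = (0.5690, 0.4779, -0.6265, -0.2353)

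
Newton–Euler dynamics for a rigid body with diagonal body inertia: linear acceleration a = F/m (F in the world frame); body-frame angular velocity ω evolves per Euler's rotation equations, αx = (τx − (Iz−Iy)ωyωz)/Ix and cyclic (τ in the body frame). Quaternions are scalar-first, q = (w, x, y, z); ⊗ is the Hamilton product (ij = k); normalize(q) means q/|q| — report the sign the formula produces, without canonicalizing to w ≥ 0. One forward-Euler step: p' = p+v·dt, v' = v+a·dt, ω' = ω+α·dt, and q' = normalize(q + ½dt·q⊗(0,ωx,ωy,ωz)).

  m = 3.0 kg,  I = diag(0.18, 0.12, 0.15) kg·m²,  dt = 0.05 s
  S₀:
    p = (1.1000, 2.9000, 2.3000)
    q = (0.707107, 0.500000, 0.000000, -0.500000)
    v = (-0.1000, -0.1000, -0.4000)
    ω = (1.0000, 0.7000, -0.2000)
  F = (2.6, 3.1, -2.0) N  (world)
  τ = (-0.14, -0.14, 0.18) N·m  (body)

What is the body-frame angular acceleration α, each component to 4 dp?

ω×(Iω) gyroscopic = (-0.0042, -0.0060, -0.0420)
angular accel α = (-0.7544, -1.1167, 1.4800)

α = (-0.7544, -1.1167, 1.4800)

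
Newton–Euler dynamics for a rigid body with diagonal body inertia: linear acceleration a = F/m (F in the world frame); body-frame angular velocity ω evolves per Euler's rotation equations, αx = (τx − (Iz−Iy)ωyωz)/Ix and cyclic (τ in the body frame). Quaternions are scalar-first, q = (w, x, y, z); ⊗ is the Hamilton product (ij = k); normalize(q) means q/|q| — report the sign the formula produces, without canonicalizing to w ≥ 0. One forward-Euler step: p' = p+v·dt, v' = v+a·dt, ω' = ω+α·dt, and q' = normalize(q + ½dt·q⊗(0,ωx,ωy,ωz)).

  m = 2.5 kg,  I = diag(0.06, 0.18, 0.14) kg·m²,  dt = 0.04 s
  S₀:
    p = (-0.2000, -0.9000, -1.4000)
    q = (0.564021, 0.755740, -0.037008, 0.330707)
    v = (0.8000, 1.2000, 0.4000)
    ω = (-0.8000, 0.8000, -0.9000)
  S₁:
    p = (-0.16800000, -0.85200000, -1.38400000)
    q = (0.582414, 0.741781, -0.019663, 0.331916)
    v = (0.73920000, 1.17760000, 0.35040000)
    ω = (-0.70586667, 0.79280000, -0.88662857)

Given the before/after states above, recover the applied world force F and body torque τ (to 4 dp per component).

F = (-3.8000, -1.4000, -3.1000)
τ = (0.1700, -0.0900, -0.0300)

Δv = v₁−v₀ = (-0.06080000, -0.02240000, -0.04960000)
applied force F = (-3.8000, -1.4000, -3.1000)
Δω = ω₁−ω₀ = (0.09413333, -0.00720000, 0.01337143)
I·α + gyro = (0.1700, -0.0900, -0.0300)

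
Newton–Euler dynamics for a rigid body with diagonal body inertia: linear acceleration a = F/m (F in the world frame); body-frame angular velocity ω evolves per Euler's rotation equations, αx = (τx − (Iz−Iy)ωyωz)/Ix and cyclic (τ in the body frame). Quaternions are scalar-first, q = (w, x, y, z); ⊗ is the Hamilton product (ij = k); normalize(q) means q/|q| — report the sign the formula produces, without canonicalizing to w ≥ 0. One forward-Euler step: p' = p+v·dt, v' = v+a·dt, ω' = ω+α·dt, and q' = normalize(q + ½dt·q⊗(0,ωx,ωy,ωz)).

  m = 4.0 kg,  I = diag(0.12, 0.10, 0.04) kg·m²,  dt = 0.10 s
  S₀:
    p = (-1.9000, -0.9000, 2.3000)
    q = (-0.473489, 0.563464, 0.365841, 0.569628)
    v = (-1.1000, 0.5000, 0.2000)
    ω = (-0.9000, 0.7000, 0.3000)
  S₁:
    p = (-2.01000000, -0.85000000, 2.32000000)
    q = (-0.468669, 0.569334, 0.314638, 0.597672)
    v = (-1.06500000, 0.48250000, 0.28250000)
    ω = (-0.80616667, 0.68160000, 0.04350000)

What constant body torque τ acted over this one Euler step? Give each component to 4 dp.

τ = (0.1000, -0.0400, -0.0900)

ω₁ − ω₀ = (0.09383333, -0.01840000, -0.25650000)
precession coupling = (-0.0126, -0.0216, 0.0126)
τ = I·(Δω/dt) + ω₀×(Iω₀) = (0.1000, -0.0400, -0.0900)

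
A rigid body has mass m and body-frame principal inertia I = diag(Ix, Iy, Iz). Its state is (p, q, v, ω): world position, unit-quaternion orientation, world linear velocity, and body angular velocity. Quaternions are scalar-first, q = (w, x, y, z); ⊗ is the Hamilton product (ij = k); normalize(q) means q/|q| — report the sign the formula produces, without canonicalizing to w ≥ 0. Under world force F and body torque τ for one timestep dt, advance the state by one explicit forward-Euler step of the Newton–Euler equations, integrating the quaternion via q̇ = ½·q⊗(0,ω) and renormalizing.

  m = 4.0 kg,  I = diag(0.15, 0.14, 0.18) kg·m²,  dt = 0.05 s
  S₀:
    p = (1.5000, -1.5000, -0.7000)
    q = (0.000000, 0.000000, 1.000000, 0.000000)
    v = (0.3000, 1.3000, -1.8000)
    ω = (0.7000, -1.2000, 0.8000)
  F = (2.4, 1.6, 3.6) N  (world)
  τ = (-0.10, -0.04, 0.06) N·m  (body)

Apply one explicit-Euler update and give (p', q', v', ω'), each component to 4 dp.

p' = (1.5150, -1.4350, -0.7900)
q' = (0.0300, 0.0200, 0.9992, -0.0175)
v' = (0.3300, 1.3200, -1.7550)
ω' = (0.6795, -1.2083, 0.8143)

α = I⁻¹(τ − ω×Iω) = (-0.4107, -0.1657, 0.2867)
new body rate ω' = (0.6795, -1.2083, 0.8143)
Hamilton product q⊗(0,ω) = (1.2000000, 0.8000000, 0.0000000, -0.7000000)
q + ½dt·q⊗(0,ω), renormalized = (0.0300, 0.0200, 0.9992, -0.0175)
a = F/m = (0.6000, 0.4000, 0.9000)
new position p' = (1.5150, -1.4350, -0.7900)
new velocity v' = (0.3300, 1.3200, -1.7550)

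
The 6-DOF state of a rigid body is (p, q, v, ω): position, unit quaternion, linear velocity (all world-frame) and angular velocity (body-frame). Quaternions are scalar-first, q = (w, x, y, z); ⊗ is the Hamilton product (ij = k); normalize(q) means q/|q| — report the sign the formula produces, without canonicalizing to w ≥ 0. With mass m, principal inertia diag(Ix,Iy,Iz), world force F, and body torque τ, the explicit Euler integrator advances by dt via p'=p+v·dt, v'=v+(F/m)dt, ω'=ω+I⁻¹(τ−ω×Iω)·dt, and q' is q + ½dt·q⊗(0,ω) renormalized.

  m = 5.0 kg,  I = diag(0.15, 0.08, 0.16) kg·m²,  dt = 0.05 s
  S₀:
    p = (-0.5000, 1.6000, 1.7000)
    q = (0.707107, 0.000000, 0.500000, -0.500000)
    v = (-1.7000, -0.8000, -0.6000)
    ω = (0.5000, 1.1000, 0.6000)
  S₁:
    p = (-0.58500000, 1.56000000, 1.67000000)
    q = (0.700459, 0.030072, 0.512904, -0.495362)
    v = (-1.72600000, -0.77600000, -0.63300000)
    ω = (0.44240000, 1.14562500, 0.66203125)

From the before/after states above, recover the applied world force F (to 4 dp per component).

Δv = v₁−v₀ = (-0.02600000, 0.02400000, -0.03300000)
applied force F = (-2.6000, 2.4000, -3.3000)

F = (-2.6000, 2.4000, -3.3000)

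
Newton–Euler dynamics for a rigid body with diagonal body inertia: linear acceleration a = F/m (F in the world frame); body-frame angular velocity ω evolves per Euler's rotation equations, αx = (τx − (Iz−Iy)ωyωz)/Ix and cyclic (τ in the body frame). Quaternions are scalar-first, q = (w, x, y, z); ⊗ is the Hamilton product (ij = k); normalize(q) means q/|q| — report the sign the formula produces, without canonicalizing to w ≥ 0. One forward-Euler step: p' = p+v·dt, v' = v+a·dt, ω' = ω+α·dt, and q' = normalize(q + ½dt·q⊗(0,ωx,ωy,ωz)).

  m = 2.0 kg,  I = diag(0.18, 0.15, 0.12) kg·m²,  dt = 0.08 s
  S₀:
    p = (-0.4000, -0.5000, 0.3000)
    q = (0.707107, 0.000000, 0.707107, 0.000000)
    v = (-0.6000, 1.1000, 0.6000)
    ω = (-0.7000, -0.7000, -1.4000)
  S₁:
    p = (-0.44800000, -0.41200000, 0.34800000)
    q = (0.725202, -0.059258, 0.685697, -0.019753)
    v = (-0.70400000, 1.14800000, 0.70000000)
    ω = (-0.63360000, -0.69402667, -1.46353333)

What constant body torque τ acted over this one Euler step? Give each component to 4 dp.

τ = (0.1200, 0.0700, -0.1100)

Δω = ω₁−ω₀ = (0.06640000, 0.00597333, -0.06353333)
gyro term ω₀×Iω₀ = (-0.0294, 0.0588, -0.0147)
τ = I·(Δω/dt) + ω₀×(Iω₀) = (0.1200, 0.0700, -0.1100)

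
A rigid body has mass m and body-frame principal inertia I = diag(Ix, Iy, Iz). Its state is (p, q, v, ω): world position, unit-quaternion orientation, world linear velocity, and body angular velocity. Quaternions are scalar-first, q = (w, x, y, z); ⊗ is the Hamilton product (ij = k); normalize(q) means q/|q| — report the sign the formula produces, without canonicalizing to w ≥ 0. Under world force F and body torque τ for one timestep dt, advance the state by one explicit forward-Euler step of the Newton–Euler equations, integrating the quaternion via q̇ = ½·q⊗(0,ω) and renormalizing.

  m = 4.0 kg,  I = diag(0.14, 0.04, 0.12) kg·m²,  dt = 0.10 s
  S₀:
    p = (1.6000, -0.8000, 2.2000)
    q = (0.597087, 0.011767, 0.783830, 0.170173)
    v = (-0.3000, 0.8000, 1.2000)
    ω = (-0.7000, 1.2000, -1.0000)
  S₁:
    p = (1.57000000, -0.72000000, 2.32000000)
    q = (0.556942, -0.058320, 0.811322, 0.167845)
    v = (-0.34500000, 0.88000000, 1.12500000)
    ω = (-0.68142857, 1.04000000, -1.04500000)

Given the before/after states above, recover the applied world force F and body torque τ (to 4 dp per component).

Δv = v₁−v₀ = (-0.04500000, 0.08000000, -0.07500000)
applied force F = (-1.8000, 3.2000, -3.0000)
rate change Δω = (0.01857143, -0.16000000, -0.04500000)
I·α + gyro = (-0.0700, -0.0500, 0.0300)

F = (-1.8000, 3.2000, -3.0000)
τ = (-0.0700, -0.0500, 0.0300)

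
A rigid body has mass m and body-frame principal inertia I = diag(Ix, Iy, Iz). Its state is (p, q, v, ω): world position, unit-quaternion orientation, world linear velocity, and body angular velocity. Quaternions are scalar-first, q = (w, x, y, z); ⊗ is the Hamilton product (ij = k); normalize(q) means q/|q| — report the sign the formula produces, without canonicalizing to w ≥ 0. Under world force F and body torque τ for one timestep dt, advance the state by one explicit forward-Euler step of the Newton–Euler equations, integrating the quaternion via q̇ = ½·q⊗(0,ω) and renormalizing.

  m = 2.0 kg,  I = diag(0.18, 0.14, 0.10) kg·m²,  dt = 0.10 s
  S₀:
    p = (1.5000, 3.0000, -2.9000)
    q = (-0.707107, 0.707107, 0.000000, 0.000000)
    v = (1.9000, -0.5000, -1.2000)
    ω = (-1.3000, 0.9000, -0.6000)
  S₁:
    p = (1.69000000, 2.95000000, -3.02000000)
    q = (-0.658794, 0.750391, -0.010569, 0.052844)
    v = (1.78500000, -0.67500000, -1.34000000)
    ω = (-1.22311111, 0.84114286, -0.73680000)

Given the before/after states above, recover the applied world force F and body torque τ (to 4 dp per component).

F = (-2.3000, -3.5000, -2.8000)
τ = (0.1600, -0.0200, -0.0900)

Δω = ω₁−ω₀ = (0.07688889, -0.05885714, -0.13680000)
I·α + gyro = (0.1600, -0.0200, -0.0900)
Δv = v₁−v₀ = (-0.11500000, -0.17500000, -0.14000000)
F = m·Δv/dt = (-2.3000, -3.5000, -2.8000)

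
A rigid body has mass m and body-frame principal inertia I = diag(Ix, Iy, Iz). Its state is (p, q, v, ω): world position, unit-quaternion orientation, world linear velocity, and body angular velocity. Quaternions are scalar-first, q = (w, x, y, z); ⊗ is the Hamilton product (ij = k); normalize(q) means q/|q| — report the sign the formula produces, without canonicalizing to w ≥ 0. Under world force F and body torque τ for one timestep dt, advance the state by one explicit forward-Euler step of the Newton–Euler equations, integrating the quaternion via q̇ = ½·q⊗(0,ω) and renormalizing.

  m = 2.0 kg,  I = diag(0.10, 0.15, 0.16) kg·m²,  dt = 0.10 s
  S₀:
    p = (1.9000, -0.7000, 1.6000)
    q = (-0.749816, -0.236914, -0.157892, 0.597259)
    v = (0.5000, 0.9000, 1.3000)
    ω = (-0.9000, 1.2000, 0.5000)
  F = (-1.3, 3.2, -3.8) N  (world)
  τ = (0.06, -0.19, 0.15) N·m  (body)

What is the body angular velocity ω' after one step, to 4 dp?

precession coupling ω×(Iω) = (0.0060, 0.0270, -0.0540)
angular accel α = (0.5400, -1.4467, 1.2750)
ω' = ω + α·dt = (-0.8460, 1.0553, 0.6275)

ω' = (-0.8460, 1.0553, 0.6275)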